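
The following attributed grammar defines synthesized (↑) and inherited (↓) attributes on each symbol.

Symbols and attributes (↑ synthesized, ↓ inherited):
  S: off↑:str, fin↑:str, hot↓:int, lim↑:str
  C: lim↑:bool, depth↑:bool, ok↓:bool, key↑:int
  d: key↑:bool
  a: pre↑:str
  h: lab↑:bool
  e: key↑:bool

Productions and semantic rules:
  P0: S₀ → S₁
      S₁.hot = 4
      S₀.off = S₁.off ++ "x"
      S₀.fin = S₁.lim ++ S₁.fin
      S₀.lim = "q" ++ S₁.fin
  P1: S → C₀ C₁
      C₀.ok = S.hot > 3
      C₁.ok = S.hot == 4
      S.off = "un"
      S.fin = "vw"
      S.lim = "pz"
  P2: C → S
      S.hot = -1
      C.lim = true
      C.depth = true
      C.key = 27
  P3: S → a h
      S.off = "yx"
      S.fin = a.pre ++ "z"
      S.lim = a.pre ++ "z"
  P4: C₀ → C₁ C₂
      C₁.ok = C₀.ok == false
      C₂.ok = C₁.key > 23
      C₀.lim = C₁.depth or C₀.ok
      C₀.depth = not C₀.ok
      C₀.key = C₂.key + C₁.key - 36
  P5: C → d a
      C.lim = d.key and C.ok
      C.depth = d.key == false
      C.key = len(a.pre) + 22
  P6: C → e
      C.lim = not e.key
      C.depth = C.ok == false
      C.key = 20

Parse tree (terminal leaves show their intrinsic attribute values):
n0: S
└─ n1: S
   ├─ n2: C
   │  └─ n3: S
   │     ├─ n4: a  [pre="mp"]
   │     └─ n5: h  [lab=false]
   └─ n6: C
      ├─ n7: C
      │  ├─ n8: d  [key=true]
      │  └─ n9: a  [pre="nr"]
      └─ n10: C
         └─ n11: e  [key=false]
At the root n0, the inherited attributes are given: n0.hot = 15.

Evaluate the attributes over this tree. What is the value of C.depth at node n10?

false

1. n0.hot = 15  [given at root]
2. n1.hot = 4  [4]
3. n2.ok = true  [S.hot > 3]
4. n3.hot = -1  [-1]
5. n4.pre = "mp"  [terminal]
6. n5.lab = false  [terminal]
7. n3.off = "yx"  ["yx"]
8. n3.fin = "mpz"  [a.pre ++ "z"]
9. n3.lim = "mpz"  [a.pre ++ "z"]
10. n2.lim = true  [true]
11. n2.depth = true  [true]
12. n2.key = 27  [27]
13. n6.ok = true  [S.hot == 4]
14. n7.ok = false  [C₀.ok == false]
15. n8.key = true  [terminal]
16. n9.pre = "nr"  [terminal]
17. n7.lim = false  [d.key and C.ok]
18. n7.depth = false  [d.key == false]
19. n7.key = 24  [len(a.pre) + 22]
20. n10.ok = true  [C₁.key > 23]
21. n11.key = false  [terminal]
22. n10.lim = true  [not e.key]
23. n10.depth = false  [C.ok == false]
24. n10.key = 20  [20]
25. n6.lim = true  [C₁.depth or C₀.ok]
26. n6.depth = false  [not C₀.ok]
27. n6.key = 8  [C₂.key + C₁.key - 36]
28. n1.off = "un"  ["un"]
29. n1.fin = "vw"  ["vw"]
30. n1.lim = "pz"  ["pz"]
31. n0.off = "unx"  [S₁.off ++ "x"]
32. n0.fin = "pzvw"  [S₁.lim ++ S₁.fin]
33. n0.lim = "qvw"  ["q" ++ S₁.fin]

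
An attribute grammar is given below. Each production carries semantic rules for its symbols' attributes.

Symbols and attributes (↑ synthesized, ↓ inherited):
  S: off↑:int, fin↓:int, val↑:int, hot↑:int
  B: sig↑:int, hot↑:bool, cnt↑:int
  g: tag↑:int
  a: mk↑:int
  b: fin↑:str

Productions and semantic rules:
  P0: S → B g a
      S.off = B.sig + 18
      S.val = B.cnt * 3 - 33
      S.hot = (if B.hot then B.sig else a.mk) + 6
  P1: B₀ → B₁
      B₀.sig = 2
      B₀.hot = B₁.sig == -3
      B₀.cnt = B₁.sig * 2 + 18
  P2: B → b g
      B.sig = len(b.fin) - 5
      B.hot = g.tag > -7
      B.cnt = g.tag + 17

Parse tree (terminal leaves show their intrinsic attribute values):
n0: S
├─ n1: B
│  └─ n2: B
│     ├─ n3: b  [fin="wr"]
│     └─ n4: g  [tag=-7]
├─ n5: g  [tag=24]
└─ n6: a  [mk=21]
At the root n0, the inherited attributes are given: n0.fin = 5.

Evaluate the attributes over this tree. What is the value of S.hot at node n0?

1. n0.fin = 5  [given at root]
2. n3.fin = "wr"  [terminal]
3. n4.tag = -7  [terminal]
4. n2.sig = -3  [len(b.fin) - 5]
5. n2.hot = false  [g.tag > -7]
6. n2.cnt = 10  [g.tag + 17]
7. n1.sig = 2  [2]
8. n1.hot = true  [B₁.sig == -3]
9. n1.cnt = 12  [B₁.sig * 2 + 18]
10. n5.tag = 24  [terminal]
11. n6.mk = 21  [terminal]
12. n0.off = 20  [B.sig + 18]
13. n0.val = 3  [B.cnt * 3 - 33]
14. n0.hot = 8  [(if B.hot then B.sig else a.mk) + 6]

8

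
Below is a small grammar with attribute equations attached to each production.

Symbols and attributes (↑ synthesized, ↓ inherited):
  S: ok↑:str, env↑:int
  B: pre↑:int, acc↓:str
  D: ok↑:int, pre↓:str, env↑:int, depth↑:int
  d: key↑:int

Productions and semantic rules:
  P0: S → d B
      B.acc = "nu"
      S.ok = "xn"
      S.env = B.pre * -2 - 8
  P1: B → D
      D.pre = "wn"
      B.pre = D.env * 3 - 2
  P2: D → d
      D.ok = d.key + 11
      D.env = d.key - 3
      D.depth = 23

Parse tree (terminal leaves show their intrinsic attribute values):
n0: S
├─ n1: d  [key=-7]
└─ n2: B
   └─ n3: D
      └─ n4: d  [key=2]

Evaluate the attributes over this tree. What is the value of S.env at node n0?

2

1. n1.key = -7  [terminal]
2. n2.acc = "nu"  ["nu"]
3. n3.pre = "wn"  ["wn"]
4. n4.key = 2  [terminal]
5. n3.ok = 13  [d.key + 11]
6. n3.env = -1  [d.key - 3]
7. n3.depth = 23  [23]
8. n2.pre = -5  [D.env * 3 - 2]
9. n0.ok = "xn"  ["xn"]
10. n0.env = 2  [B.pre * -2 - 8]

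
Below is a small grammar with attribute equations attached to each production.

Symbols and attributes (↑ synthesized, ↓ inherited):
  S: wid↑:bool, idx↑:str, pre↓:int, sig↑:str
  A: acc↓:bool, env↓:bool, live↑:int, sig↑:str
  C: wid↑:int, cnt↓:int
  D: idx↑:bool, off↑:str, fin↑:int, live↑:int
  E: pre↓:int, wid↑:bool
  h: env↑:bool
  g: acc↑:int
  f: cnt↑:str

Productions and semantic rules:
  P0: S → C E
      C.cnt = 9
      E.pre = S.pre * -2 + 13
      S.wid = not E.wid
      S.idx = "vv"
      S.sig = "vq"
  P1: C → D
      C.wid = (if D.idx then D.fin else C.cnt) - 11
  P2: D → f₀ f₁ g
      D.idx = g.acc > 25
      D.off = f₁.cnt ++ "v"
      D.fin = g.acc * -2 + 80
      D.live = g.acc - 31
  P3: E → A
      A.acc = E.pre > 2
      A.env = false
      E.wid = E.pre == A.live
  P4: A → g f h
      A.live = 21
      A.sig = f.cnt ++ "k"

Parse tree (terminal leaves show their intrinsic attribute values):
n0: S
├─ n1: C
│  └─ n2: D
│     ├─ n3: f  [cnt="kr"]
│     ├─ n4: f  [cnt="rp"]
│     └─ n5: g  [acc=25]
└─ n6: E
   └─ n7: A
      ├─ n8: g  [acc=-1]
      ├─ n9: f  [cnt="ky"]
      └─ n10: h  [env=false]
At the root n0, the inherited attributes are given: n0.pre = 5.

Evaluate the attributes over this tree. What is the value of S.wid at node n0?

1. n0.pre = 5  [given at root]
2. n1.cnt = 9  [9]
3. n3.cnt = "kr"  [terminal]
4. n4.cnt = "rp"  [terminal]
5. n5.acc = 25  [terminal]
6. n2.idx = false  [g.acc > 25]
7. n2.off = "rpv"  [f₁.cnt ++ "v"]
8. n2.fin = 30  [g.acc * -2 + 80]
9. n2.live = -6  [g.acc - 31]
10. n1.wid = -2  [(if D.idx then D.fin else C.cnt) - 11]
11. n6.pre = 3  [S.pre * -2 + 13]
12. n7.acc = true  [E.pre > 2]
13. n7.env = false  [false]
14. n8.acc = -1  [terminal]
15. n9.cnt = "ky"  [terminal]
16. n10.env = false  [terminal]
17. n7.live = 21  [21]
18. n7.sig = "kyk"  [f.cnt ++ "k"]
19. n6.wid = false  [E.pre == A.live]
20. n0.wid = true  [not E.wid]
21. n0.idx = "vv"  ["vv"]
22. n0.sig = "vq"  ["vq"]

true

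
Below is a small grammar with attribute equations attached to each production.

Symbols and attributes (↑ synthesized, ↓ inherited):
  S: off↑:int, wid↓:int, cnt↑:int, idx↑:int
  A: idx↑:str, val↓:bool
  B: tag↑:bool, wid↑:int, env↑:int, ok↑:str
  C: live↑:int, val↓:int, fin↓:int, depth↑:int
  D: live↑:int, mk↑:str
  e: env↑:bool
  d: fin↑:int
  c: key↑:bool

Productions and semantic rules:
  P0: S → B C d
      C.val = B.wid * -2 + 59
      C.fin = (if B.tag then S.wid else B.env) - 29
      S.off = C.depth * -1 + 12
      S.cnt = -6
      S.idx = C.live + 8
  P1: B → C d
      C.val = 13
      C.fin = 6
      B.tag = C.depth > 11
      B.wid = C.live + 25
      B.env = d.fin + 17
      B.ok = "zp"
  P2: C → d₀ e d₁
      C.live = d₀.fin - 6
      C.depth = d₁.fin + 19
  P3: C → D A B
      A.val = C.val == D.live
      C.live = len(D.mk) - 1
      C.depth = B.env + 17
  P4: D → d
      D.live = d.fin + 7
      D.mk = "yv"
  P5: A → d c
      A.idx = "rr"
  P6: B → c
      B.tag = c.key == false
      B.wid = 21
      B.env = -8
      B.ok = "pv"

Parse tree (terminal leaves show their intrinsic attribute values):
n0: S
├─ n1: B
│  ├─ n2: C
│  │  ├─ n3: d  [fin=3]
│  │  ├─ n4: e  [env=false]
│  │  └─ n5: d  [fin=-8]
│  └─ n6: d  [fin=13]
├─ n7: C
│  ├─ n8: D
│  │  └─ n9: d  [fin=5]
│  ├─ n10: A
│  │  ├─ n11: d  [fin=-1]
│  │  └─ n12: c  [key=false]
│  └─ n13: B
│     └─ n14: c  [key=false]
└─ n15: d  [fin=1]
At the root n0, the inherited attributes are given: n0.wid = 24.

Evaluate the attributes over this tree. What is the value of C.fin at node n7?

1

1. n0.wid = 24  [given at root]
2. n2.val = 13  [13]
3. n2.fin = 6  [6]
4. n3.fin = 3  [terminal]
5. n4.env = false  [terminal]
6. n5.fin = -8  [terminal]
7. n2.live = -3  [d₀.fin - 6]
8. n2.depth = 11  [d₁.fin + 19]
9. n6.fin = 13  [terminal]
10. n1.tag = false  [C.depth > 11]
11. n1.wid = 22  [C.live + 25]
12. n1.env = 30  [d.fin + 17]
13. n1.ok = "zp"  ["zp"]
14. n7.val = 15  [B.wid * -2 + 59]
15. n7.fin = 1  [(if B.tag then S.wid else B.env) - 29]
16. n9.fin = 5  [terminal]
17. n8.live = 12  [d.fin + 7]
18. n8.mk = "yv"  ["yv"]
19. n10.val = false  [C.val == D.live]
20. n11.fin = -1  [terminal]
21. n12.key = false  [terminal]
22. n10.idx = "rr"  ["rr"]
23. n14.key = false  [terminal]
24. n13.tag = true  [c.key == false]
25. n13.wid = 21  [21]
26. n13.env = -8  [-8]
27. n13.ok = "pv"  ["pv"]
28. n7.live = 1  [len(D.mk) - 1]
29. n7.depth = 9  [B.env + 17]
30. n15.fin = 1  [terminal]
31. n0.off = 3  [C.depth * -1 + 12]
32. n0.cnt = -6  [-6]
33. n0.idx = 9  [C.live + 8]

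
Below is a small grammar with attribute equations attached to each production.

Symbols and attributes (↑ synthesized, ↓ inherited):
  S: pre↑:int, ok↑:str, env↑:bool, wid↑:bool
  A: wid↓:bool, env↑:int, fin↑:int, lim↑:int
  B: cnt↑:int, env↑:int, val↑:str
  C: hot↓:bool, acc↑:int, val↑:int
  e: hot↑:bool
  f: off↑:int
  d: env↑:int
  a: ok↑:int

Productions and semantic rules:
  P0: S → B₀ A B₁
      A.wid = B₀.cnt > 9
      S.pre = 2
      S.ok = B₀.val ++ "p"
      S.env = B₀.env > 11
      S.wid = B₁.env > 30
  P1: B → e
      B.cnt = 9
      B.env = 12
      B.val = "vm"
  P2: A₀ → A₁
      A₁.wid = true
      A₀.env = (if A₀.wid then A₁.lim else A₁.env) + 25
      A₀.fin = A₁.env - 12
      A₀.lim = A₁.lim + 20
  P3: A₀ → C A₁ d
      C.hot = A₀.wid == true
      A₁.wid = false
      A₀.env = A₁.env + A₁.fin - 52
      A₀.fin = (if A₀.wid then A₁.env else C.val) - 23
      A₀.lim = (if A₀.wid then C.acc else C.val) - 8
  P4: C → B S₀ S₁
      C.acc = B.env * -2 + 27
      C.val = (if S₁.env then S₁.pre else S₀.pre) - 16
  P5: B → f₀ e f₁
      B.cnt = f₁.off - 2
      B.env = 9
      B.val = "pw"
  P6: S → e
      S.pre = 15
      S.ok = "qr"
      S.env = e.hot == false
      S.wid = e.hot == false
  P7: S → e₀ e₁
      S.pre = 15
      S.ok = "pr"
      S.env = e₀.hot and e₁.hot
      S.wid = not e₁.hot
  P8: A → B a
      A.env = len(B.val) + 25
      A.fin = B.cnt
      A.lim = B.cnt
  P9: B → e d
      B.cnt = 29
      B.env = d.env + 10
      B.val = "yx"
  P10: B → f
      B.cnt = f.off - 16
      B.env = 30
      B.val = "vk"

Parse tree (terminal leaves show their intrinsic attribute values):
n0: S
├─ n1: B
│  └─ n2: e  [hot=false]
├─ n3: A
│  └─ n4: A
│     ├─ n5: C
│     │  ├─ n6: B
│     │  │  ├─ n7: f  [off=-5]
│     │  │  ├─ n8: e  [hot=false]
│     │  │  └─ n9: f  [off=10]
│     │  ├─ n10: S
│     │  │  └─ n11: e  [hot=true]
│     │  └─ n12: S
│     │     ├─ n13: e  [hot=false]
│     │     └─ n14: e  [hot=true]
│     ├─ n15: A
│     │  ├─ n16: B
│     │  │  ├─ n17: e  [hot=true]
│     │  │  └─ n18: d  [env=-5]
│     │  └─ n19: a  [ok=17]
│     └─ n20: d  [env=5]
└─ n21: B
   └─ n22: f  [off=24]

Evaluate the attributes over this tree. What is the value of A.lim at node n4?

1. n2.hot = false  [terminal]
2. n1.cnt = 9  [9]
3. n1.env = 12  [12]
4. n1.val = "vm"  ["vm"]
5. n3.wid = false  [B₀.cnt > 9]
6. n4.wid = true  [true]
7. n5.hot = true  [A₀.wid == true]
8. n7.off = -5  [terminal]
9. n8.hot = false  [terminal]
10. n9.off = 10  [terminal]
11. n6.cnt = 8  [f₁.off - 2]
12. n6.env = 9  [9]
13. n6.val = "pw"  ["pw"]
14. n11.hot = true  [terminal]
15. n10.pre = 15  [15]
16. n10.ok = "qr"  ["qr"]
17. n10.env = false  [e.hot == false]
18. n10.wid = false  [e.hot == false]
19. n13.hot = false  [terminal]
20. n14.hot = true  [terminal]
21. n12.pre = 15  [15]
22. n12.ok = "pr"  ["pr"]
23. n12.env = false  [e₀.hot and e₁.hot]
24. n12.wid = false  [not e₁.hot]
25. n5.acc = 9  [B.env * -2 + 27]
26. n5.val = -1  [(if S₁.env then S₁.pre else S₀.pre) - 16]
27. n15.wid = false  [false]
28. n17.hot = true  [terminal]
29. n18.env = -5  [terminal]
30. n16.cnt = 29  [29]
31. n16.env = 5  [d.env + 10]
32. n16.val = "yx"  ["yx"]
33. n19.ok = 17  [terminal]
34. n15.env = 27  [len(B.val) + 25]
35. n15.fin = 29  [B.cnt]
36. n15.lim = 29  [B.cnt]
37. n20.env = 5  [terminal]
38. n4.env = 4  [A₁.env + A₁.fin - 52]
39. n4.fin = 4  [(if A₀.wid then A₁.env else C.val) - 23]
40. n4.lim = 1  [(if A₀.wid then C.acc else C.val) - 8]
41. n3.env = 29  [(if A₀.wid then A₁.lim else A₁.env) + 25]
42. n3.fin = -8  [A₁.env - 12]
43. n3.lim = 21  [A₁.lim + 20]
44. n22.off = 24  [terminal]
45. n21.cnt = 8  [f.off - 16]
46. n21.env = 30  [30]
47. n21.val = "vk"  ["vk"]
48. n0.pre = 2  [2]
49. n0.ok = "vmp"  [B₀.val ++ "p"]
50. n0.env = true  [B₀.env > 11]
51. n0.wid = false  [B₁.env > 30]

1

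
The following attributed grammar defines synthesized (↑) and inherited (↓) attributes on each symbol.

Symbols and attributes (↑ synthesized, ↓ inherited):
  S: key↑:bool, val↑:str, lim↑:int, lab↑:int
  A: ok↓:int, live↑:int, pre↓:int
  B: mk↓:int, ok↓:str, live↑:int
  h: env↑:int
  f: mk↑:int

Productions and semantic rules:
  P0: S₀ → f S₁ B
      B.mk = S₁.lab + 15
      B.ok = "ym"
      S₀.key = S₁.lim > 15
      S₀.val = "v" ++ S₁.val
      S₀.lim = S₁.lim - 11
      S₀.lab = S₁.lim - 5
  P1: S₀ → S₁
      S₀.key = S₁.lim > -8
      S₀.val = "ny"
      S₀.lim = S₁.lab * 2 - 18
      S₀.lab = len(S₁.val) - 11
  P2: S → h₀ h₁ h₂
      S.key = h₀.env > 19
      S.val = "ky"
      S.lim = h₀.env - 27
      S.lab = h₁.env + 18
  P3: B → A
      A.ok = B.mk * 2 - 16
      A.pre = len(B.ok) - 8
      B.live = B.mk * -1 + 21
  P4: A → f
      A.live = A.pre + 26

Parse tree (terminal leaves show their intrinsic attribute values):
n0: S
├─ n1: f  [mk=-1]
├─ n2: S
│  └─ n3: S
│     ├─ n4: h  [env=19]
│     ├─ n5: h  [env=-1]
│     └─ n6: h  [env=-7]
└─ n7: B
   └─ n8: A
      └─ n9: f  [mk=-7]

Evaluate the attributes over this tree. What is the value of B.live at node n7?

15

1. n1.mk = -1  [terminal]
2. n4.env = 19  [terminal]
3. n5.env = -1  [terminal]
4. n6.env = -7  [terminal]
5. n3.key = false  [h₀.env > 19]
6. n3.val = "ky"  ["ky"]
7. n3.lim = -8  [h₀.env - 27]
8. n3.lab = 17  [h₁.env + 18]
9. n2.key = false  [S₁.lim > -8]
10. n2.val = "ny"  ["ny"]
11. n2.lim = 16  [S₁.lab * 2 - 18]
12. n2.lab = -9  [len(S₁.val) - 11]
13. n7.mk = 6  [S₁.lab + 15]
14. n7.ok = "ym"  ["ym"]
15. n8.ok = -4  [B.mk * 2 - 16]
16. n8.pre = -6  [len(B.ok) - 8]
17. n9.mk = -7  [terminal]
18. n8.live = 20  [A.pre + 26]
19. n7.live = 15  [B.mk * -1 + 21]
20. n0.key = true  [S₁.lim > 15]
21. n0.val = "vny"  ["v" ++ S₁.val]
22. n0.lim = 5  [S₁.lim - 11]
23. n0.lab = 11  [S₁.lim - 5]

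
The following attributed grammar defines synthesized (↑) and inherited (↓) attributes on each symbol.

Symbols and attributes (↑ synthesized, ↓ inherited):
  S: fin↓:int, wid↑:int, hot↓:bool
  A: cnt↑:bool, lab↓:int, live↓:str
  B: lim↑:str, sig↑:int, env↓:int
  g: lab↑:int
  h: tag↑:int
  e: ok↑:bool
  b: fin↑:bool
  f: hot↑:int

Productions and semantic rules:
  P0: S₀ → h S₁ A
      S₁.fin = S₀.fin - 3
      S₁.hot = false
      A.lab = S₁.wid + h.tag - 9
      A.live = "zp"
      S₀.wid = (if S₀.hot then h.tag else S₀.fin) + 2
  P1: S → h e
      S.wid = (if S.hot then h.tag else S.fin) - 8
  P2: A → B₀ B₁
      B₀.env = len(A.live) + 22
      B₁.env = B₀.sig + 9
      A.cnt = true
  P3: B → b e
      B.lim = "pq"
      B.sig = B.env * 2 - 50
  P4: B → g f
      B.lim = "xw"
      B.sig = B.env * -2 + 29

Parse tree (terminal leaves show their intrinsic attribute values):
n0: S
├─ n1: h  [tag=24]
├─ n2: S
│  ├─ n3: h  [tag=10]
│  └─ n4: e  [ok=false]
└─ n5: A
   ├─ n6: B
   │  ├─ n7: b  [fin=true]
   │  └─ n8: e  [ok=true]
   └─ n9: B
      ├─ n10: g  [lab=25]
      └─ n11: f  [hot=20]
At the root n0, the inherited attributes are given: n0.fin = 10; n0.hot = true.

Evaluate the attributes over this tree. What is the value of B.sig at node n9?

1. n0.fin = 10  [given at root]
2. n0.hot = true  [given at root]
3. n1.tag = 24  [terminal]
4. n2.fin = 7  [S₀.fin - 3]
5. n2.hot = false  [false]
6. n3.tag = 10  [terminal]
7. n4.ok = false  [terminal]
8. n2.wid = -1  [(if S.hot then h.tag else S.fin) - 8]
9. n5.lab = 14  [S₁.wid + h.tag - 9]
10. n5.live = "zp"  ["zp"]
11. n6.env = 24  [len(A.live) + 22]
12. n7.fin = true  [terminal]
13. n8.ok = true  [terminal]
14. n6.lim = "pq"  ["pq"]
15. n6.sig = -2  [B.env * 2 - 50]
16. n9.env = 7  [B₀.sig + 9]
17. n10.lab = 25  [terminal]
18. n11.hot = 20  [terminal]
19. n9.lim = "xw"  ["xw"]
20. n9.sig = 15  [B.env * -2 + 29]
21. n5.cnt = true  [true]
22. n0.wid = 26  [(if S₀.hot then h.tag else S₀.fin) + 2]

15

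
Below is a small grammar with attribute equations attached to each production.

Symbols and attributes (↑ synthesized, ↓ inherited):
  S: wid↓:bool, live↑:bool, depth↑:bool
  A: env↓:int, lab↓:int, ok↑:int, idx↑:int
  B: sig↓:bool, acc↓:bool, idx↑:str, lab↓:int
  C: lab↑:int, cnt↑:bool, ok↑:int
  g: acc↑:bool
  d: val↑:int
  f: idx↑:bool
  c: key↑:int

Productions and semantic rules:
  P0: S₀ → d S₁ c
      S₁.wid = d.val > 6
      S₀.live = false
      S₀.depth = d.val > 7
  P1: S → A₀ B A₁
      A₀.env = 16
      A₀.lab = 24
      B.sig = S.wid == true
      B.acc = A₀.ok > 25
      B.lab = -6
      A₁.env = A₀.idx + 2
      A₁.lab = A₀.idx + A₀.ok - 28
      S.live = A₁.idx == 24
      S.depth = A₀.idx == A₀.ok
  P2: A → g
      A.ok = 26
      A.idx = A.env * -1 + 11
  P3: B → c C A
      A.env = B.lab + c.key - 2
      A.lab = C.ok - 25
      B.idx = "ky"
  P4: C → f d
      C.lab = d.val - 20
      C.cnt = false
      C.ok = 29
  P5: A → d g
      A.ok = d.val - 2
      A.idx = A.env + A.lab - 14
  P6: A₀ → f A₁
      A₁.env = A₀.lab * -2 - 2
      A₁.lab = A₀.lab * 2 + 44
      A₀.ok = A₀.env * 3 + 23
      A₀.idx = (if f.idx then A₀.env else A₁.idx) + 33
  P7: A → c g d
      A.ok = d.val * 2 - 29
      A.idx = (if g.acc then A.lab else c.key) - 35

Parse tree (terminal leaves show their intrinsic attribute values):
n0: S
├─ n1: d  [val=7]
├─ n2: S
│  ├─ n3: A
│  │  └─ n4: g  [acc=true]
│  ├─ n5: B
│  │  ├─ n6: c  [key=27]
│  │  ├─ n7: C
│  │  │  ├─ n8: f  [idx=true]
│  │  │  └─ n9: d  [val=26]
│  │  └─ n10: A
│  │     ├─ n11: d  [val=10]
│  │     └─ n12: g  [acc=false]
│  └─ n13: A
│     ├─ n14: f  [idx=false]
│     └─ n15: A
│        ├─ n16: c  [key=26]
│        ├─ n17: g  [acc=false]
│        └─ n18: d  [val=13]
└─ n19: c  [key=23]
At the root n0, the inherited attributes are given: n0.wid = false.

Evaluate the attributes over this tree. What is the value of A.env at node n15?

1. n0.wid = false  [given at root]
2. n1.val = 7  [terminal]
3. n2.wid = true  [d.val > 6]
4. n3.env = 16  [16]
5. n3.lab = 24  [24]
6. n4.acc = true  [terminal]
7. n3.ok = 26  [26]
8. n3.idx = -5  [A.env * -1 + 11]
9. n5.sig = true  [S.wid == true]
10. n5.acc = true  [A₀.ok > 25]
11. n5.lab = -6  [-6]
12. n6.key = 27  [terminal]
13. n8.idx = true  [terminal]
14. n9.val = 26  [terminal]
15. n7.lab = 6  [d.val - 20]
16. n7.cnt = false  [false]
17. n7.ok = 29  [29]
18. n10.env = 19  [B.lab + c.key - 2]
19. n10.lab = 4  [C.ok - 25]
20. n11.val = 10  [terminal]
21. n12.acc = false  [terminal]
22. n10.ok = 8  [d.val - 2]
23. n10.idx = 9  [A.env + A.lab - 14]
24. n5.idx = "ky"  ["ky"]
25. n13.env = -3  [A₀.idx + 2]
26. n13.lab = -7  [A₀.idx + A₀.ok - 28]
27. n14.idx = false  [terminal]
28. n15.env = 12  [A₀.lab * -2 - 2]
29. n15.lab = 30  [A₀.lab * 2 + 44]
30. n16.key = 26  [terminal]
31. n17.acc = false  [terminal]
32. n18.val = 13  [terminal]
33. n15.ok = -3  [d.val * 2 - 29]
34. n15.idx = -9  [(if g.acc then A.lab else c.key) - 35]
35. n13.ok = 14  [A₀.env * 3 + 23]
36. n13.idx = 24  [(if f.idx then A₀.env else A₁.idx) + 33]
37. n2.live = true  [A₁.idx == 24]
38. n2.depth = false  [A₀.idx == A₀.ok]
39. n19.key = 23  [terminal]
40. n0.live = false  [false]
41. n0.depth = false  [d.val > 7]

12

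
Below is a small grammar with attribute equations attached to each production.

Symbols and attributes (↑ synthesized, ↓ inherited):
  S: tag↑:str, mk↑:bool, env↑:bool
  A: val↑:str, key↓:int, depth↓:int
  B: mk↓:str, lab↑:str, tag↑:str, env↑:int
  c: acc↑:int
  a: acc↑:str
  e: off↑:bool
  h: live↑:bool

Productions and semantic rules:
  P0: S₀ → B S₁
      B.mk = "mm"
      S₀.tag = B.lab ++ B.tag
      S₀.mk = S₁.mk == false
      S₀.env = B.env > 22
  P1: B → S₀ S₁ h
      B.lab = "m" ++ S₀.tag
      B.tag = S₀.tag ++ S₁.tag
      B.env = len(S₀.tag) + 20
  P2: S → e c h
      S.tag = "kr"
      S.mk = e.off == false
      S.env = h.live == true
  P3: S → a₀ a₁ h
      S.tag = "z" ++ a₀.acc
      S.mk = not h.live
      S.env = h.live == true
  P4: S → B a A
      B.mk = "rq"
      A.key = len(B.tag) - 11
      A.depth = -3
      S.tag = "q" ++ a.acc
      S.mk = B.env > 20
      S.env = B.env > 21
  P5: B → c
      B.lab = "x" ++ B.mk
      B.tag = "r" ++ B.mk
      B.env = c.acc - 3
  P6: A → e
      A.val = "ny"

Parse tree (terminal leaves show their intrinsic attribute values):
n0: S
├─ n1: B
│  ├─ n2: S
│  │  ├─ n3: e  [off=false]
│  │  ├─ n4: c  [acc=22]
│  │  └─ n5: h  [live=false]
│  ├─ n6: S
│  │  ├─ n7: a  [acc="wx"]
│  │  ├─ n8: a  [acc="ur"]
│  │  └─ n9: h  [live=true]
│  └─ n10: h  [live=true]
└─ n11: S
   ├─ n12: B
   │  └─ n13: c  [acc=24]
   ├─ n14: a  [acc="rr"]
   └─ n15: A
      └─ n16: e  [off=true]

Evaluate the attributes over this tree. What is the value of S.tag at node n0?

1. n1.mk = "mm"  ["mm"]
2. n3.off = false  [terminal]
3. n4.acc = 22  [terminal]
4. n5.live = false  [terminal]
5. n2.tag = "kr"  ["kr"]
6. n2.mk = true  [e.off == false]
7. n2.env = false  [h.live == true]
8. n7.acc = "wx"  [terminal]
9. n8.acc = "ur"  [terminal]
10. n9.live = true  [terminal]
11. n6.tag = "zwx"  ["z" ++ a₀.acc]
12. n6.mk = false  [not h.live]
13. n6.env = true  [h.live == true]
14. n10.live = true  [terminal]
15. n1.lab = "mkr"  ["m" ++ S₀.tag]
16. n1.tag = "krzwx"  [S₀.tag ++ S₁.tag]
17. n1.env = 22  [len(S₀.tag) + 20]
18. n12.mk = "rq"  ["rq"]
19. n13.acc = 24  [terminal]
20. n12.lab = "xrq"  ["x" ++ B.mk]
21. n12.tag = "rrq"  ["r" ++ B.mk]
22. n12.env = 21  [c.acc - 3]
23. n14.acc = "rr"  [terminal]
24. n15.key = -8  [len(B.tag) - 11]
25. n15.depth = -3  [-3]
26. n16.off = true  [terminal]
27. n15.val = "ny"  ["ny"]
28. n11.tag = "qrr"  ["q" ++ a.acc]
29. n11.mk = true  [B.env > 20]
30. n11.env = false  [B.env > 21]
31. n0.tag = "mkrkrzwx"  [B.lab ++ B.tag]
32. n0.mk = false  [S₁.mk == false]
33. n0.env = false  [B.env > 22]

"mkrkrzwx"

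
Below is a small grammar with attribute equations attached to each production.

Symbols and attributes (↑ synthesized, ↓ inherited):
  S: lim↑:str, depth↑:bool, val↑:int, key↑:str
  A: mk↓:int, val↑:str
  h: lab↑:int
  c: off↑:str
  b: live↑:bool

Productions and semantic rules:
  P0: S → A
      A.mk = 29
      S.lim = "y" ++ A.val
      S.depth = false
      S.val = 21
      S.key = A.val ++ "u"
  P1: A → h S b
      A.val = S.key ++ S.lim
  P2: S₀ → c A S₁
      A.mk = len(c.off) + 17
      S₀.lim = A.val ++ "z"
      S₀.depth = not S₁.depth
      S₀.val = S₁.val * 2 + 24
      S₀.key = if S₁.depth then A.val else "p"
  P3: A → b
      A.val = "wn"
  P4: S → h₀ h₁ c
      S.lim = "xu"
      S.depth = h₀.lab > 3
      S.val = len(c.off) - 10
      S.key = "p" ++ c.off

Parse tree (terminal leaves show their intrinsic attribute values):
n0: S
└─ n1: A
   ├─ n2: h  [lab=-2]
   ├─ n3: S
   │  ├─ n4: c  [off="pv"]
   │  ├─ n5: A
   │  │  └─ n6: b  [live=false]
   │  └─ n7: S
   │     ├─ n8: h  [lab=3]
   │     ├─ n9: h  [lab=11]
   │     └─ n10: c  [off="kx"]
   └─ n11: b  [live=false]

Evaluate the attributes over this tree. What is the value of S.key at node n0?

"pwnzu"

1. n1.mk = 29  [29]
2. n2.lab = -2  [terminal]
3. n4.off = "pv"  [terminal]
4. n5.mk = 19  [len(c.off) + 17]
5. n6.live = false  [terminal]
6. n5.val = "wn"  ["wn"]
7. n8.lab = 3  [terminal]
8. n9.lab = 11  [terminal]
9. n10.off = "kx"  [terminal]
10. n7.lim = "xu"  ["xu"]
11. n7.depth = false  [h₀.lab > 3]
12. n7.val = -8  [len(c.off) - 10]
13. n7.key = "pkx"  ["p" ++ c.off]
14. n3.lim = "wnz"  [A.val ++ "z"]
15. n3.depth = true  [not S₁.depth]
16. n3.val = 8  [S₁.val * 2 + 24]
17. n3.key = "p"  [if S₁.depth then A.val else "p"]
18. n11.live = false  [terminal]
19. n1.val = "pwnz"  [S.key ++ S.lim]
20. n0.lim = "ypwnz"  ["y" ++ A.val]
21. n0.depth = false  [false]
22. n0.val = 21  [21]
23. n0.key = "pwnzu"  [A.val ++ "u"]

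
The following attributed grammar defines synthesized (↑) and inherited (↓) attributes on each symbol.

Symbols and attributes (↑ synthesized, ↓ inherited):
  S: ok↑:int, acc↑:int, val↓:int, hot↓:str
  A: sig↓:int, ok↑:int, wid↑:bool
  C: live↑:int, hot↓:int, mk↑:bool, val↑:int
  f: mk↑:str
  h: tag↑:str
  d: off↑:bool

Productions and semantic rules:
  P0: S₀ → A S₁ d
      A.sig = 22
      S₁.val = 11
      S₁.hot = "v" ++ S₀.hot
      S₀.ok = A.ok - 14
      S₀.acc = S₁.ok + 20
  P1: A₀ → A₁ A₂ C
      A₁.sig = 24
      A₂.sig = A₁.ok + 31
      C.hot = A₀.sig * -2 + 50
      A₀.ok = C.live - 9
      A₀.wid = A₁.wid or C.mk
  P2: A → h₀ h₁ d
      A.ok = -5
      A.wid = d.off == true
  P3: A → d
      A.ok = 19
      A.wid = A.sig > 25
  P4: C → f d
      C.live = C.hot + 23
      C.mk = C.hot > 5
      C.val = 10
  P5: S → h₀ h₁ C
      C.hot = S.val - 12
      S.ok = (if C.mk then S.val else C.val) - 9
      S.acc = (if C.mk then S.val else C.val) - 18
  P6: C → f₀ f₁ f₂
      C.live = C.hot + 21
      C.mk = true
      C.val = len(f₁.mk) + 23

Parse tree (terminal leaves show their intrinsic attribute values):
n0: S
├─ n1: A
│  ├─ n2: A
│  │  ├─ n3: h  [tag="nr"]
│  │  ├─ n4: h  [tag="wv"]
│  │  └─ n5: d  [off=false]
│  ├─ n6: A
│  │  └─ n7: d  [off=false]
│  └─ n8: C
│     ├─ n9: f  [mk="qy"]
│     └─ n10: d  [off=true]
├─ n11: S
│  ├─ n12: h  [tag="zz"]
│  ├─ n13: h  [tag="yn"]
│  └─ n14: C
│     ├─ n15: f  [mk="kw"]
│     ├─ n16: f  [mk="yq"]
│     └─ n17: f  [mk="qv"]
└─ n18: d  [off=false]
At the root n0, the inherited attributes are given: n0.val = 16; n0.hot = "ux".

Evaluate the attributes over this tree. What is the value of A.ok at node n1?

20

1. n0.val = 16  [given at root]
2. n0.hot = "ux"  [given at root]
3. n1.sig = 22  [22]
4. n2.sig = 24  [24]
5. n3.tag = "nr"  [terminal]
6. n4.tag = "wv"  [terminal]
7. n5.off = false  [terminal]
8. n2.ok = -5  [-5]
9. n2.wid = false  [d.off == true]
10. n6.sig = 26  [A₁.ok + 31]
11. n7.off = false  [terminal]
12. n6.ok = 19  [19]
13. n6.wid = true  [A.sig > 25]
14. n8.hot = 6  [A₀.sig * -2 + 50]
15. n9.mk = "qy"  [terminal]
16. n10.off = true  [terminal]
17. n8.live = 29  [C.hot + 23]
18. n8.mk = true  [C.hot > 5]
19. n8.val = 10  [10]
20. n1.ok = 20  [C.live - 9]
21. n1.wid = true  [A₁.wid or C.mk]
22. n11.val = 11  [11]
23. n11.hot = "vux"  ["v" ++ S₀.hot]
24. n12.tag = "zz"  [terminal]
25. n13.tag = "yn"  [terminal]
26. n14.hot = -1  [S.val - 12]
27. n15.mk = "kw"  [terminal]
28. n16.mk = "yq"  [terminal]
29. n17.mk = "qv"  [terminal]
30. n14.live = 20  [C.hot + 21]
31. n14.mk = true  [true]
32. n14.val = 25  [len(f₁.mk) + 23]
33. n11.ok = 2  [(if C.mk then S.val else C.val) - 9]
34. n11.acc = -7  [(if C.mk then S.val else C.val) - 18]
35. n18.off = false  [terminal]
36. n0.ok = 6  [A.ok - 14]
37. n0.acc = 22  [S₁.ok + 20]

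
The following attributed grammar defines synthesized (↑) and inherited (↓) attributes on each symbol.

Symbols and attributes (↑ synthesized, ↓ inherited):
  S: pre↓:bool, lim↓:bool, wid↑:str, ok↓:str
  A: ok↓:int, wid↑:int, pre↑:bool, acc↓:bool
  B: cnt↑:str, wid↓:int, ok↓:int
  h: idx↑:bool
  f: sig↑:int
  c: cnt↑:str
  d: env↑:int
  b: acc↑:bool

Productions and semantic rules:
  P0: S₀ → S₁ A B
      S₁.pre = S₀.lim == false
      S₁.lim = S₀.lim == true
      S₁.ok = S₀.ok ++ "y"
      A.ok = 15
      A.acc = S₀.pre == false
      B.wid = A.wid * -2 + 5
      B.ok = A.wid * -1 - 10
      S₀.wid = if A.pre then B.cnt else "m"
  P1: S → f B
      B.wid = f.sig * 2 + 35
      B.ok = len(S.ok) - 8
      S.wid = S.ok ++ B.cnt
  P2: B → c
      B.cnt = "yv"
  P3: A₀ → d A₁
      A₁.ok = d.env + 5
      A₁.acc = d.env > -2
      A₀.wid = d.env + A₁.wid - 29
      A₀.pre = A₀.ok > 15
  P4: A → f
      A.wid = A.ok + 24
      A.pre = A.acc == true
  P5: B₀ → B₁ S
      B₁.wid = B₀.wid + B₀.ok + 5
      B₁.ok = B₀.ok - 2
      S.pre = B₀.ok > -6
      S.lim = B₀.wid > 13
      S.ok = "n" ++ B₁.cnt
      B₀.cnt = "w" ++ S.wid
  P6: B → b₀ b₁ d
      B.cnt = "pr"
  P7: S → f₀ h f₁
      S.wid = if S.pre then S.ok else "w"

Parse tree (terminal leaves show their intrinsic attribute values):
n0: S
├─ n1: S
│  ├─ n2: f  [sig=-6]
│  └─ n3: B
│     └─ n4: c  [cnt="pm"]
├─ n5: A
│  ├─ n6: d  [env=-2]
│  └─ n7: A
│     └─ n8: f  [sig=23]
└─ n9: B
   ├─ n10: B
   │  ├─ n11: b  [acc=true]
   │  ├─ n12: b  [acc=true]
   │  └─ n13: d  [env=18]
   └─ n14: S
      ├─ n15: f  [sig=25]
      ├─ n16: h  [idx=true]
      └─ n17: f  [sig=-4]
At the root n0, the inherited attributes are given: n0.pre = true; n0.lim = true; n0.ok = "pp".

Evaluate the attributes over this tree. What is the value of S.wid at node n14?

"w"

1. n0.pre = true  [given at root]
2. n0.lim = true  [given at root]
3. n0.ok = "pp"  [given at root]
4. n1.pre = false  [S₀.lim == false]
5. n1.lim = true  [S₀.lim == true]
6. n1.ok = "ppy"  [S₀.ok ++ "y"]
7. n2.sig = -6  [terminal]
8. n3.wid = 23  [f.sig * 2 + 35]
9. n3.ok = -5  [len(S.ok) - 8]
10. n4.cnt = "pm"  [terminal]
11. n3.cnt = "yv"  ["yv"]
12. n1.wid = "ppyyv"  [S.ok ++ B.cnt]
13. n5.ok = 15  [15]
14. n5.acc = false  [S₀.pre == false]
15. n6.env = -2  [terminal]
16. n7.ok = 3  [d.env + 5]
17. n7.acc = false  [d.env > -2]
18. n8.sig = 23  [terminal]
19. n7.wid = 27  [A.ok + 24]
20. n7.pre = false  [A.acc == true]
21. n5.wid = -4  [d.env + A₁.wid - 29]
22. n5.pre = false  [A₀.ok > 15]
23. n9.wid = 13  [A.wid * -2 + 5]
24. n9.ok = -6  [A.wid * -1 - 10]
25. n10.wid = 12  [B₀.wid + B₀.ok + 5]
26. n10.ok = -8  [B₀.ok - 2]
27. n11.acc = true  [terminal]
28. n12.acc = true  [terminal]
29. n13.env = 18  [terminal]
30. n10.cnt = "pr"  ["pr"]
31. n14.pre = false  [B₀.ok > -6]
32. n14.lim = false  [B₀.wid > 13]
33. n14.ok = "npr"  ["n" ++ B₁.cnt]
34. n15.sig = 25  [terminal]
35. n16.idx = true  [terminal]
36. n17.sig = -4  [terminal]
37. n14.wid = "w"  [if S.pre then S.ok else "w"]
38. n9.cnt = "ww"  ["w" ++ S.wid]
39. n0.wid = "m"  [if A.pre then B.cnt else "m"]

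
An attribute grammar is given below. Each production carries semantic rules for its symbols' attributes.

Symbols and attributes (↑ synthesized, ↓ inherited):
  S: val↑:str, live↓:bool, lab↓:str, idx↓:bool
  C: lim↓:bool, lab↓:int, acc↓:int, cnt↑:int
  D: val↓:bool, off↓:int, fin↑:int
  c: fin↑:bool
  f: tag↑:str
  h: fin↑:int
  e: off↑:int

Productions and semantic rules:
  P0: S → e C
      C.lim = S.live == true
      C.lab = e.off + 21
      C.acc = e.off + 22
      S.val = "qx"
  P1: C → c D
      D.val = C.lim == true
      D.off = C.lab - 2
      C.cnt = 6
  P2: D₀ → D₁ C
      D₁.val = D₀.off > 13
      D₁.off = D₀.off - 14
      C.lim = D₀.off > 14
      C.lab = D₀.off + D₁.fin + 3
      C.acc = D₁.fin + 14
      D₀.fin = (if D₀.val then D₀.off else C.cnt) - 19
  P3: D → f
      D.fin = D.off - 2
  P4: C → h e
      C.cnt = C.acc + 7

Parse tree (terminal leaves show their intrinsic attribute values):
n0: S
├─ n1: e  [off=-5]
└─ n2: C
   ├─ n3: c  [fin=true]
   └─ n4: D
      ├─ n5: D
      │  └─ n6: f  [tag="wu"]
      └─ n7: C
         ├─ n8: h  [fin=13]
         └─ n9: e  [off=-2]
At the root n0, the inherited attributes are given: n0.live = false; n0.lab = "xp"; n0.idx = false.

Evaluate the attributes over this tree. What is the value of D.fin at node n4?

0

1. n0.live = false  [given at root]
2. n0.lab = "xp"  [given at root]
3. n0.idx = false  [given at root]
4. n1.off = -5  [terminal]
5. n2.lim = false  [S.live == true]
6. n2.lab = 16  [e.off + 21]
7. n2.acc = 17  [e.off + 22]
8. n3.fin = true  [terminal]
9. n4.val = false  [C.lim == true]
10. n4.off = 14  [C.lab - 2]
11. n5.val = true  [D₀.off > 13]
12. n5.off = 0  [D₀.off - 14]
13. n6.tag = "wu"  [terminal]
14. n5.fin = -2  [D.off - 2]
15. n7.lim = false  [D₀.off > 14]
16. n7.lab = 15  [D₀.off + D₁.fin + 3]
17. n7.acc = 12  [D₁.fin + 14]
18. n8.fin = 13  [terminal]
19. n9.off = -2  [terminal]
20. n7.cnt = 19  [C.acc + 7]
21. n4.fin = 0  [(if D₀.val then D₀.off else C.cnt) - 19]
22. n2.cnt = 6  [6]
23. n0.val = "qx"  ["qx"]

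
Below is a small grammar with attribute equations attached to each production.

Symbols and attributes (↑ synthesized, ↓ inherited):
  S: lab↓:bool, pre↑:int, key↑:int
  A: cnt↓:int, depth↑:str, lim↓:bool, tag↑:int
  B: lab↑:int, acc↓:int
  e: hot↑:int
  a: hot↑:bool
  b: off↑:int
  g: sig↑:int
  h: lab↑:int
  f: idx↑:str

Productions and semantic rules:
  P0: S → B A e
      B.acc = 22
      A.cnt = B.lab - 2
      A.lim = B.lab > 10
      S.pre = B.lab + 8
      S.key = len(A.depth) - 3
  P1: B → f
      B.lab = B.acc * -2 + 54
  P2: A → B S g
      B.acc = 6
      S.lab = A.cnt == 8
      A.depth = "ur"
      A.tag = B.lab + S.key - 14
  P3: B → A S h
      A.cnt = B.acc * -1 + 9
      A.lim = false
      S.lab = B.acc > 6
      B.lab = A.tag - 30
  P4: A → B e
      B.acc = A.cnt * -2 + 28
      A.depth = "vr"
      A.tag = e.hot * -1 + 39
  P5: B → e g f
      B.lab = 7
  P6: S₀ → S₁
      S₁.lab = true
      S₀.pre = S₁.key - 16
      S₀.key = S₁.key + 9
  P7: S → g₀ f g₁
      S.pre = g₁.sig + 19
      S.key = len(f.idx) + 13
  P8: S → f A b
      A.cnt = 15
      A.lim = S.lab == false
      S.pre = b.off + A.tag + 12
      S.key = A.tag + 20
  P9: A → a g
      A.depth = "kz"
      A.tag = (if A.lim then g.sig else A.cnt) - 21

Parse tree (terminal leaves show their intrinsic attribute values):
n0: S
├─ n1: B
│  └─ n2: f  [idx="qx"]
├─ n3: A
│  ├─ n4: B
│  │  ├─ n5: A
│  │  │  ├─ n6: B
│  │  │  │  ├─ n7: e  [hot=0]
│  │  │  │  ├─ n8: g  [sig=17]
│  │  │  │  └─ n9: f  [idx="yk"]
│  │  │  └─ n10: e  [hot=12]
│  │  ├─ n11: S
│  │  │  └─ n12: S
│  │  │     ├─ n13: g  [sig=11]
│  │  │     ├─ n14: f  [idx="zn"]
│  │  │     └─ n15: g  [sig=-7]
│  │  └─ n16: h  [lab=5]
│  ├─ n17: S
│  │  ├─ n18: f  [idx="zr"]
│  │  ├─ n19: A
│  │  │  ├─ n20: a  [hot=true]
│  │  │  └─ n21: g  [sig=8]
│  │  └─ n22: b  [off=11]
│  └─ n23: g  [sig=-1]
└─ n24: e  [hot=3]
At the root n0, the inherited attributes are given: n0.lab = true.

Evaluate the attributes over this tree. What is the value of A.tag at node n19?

-6

1. n0.lab = true  [given at root]
2. n1.acc = 22  [22]
3. n2.idx = "qx"  [terminal]
4. n1.lab = 10  [B.acc * -2 + 54]
5. n3.cnt = 8  [B.lab - 2]
6. n3.lim = false  [B.lab > 10]
7. n4.acc = 6  [6]
8. n5.cnt = 3  [B.acc * -1 + 9]
9. n5.lim = false  [false]
10. n6.acc = 22  [A.cnt * -2 + 28]
11. n7.hot = 0  [terminal]
12. n8.sig = 17  [terminal]
13. n9.idx = "yk"  [terminal]
14. n6.lab = 7  [7]
15. n10.hot = 12  [terminal]
16. n5.depth = "vr"  ["vr"]
17. n5.tag = 27  [e.hot * -1 + 39]
18. n11.lab = false  [B.acc > 6]
19. n12.lab = true  [true]
20. n13.sig = 11  [terminal]
21. n14.idx = "zn"  [terminal]
22. n15.sig = -7  [terminal]
23. n12.pre = 12  [g₁.sig + 19]
24. n12.key = 15  [len(f.idx) + 13]
25. n11.pre = -1  [S₁.key - 16]
26. n11.key = 24  [S₁.key + 9]
27. n16.lab = 5  [terminal]
28. n4.lab = -3  [A.tag - 30]
29. n17.lab = true  [A.cnt == 8]
30. n18.idx = "zr"  [terminal]
31. n19.cnt = 15  [15]
32. n19.lim = false  [S.lab == false]
33. n20.hot = true  [terminal]
34. n21.sig = 8  [terminal]
35. n19.depth = "kz"  ["kz"]
36. n19.tag = -6  [(if A.lim then g.sig else A.cnt) - 21]
37. n22.off = 11  [terminal]
38. n17.pre = 17  [b.off + A.tag + 12]
39. n17.key = 14  [A.tag + 20]
40. n23.sig = -1  [terminal]
41. n3.depth = "ur"  ["ur"]
42. n3.tag = -3  [B.lab + S.key - 14]
43. n24.hot = 3  [terminal]
44. n0.pre = 18  [B.lab + 8]
45. n0.key = -1  [len(A.depth) - 3]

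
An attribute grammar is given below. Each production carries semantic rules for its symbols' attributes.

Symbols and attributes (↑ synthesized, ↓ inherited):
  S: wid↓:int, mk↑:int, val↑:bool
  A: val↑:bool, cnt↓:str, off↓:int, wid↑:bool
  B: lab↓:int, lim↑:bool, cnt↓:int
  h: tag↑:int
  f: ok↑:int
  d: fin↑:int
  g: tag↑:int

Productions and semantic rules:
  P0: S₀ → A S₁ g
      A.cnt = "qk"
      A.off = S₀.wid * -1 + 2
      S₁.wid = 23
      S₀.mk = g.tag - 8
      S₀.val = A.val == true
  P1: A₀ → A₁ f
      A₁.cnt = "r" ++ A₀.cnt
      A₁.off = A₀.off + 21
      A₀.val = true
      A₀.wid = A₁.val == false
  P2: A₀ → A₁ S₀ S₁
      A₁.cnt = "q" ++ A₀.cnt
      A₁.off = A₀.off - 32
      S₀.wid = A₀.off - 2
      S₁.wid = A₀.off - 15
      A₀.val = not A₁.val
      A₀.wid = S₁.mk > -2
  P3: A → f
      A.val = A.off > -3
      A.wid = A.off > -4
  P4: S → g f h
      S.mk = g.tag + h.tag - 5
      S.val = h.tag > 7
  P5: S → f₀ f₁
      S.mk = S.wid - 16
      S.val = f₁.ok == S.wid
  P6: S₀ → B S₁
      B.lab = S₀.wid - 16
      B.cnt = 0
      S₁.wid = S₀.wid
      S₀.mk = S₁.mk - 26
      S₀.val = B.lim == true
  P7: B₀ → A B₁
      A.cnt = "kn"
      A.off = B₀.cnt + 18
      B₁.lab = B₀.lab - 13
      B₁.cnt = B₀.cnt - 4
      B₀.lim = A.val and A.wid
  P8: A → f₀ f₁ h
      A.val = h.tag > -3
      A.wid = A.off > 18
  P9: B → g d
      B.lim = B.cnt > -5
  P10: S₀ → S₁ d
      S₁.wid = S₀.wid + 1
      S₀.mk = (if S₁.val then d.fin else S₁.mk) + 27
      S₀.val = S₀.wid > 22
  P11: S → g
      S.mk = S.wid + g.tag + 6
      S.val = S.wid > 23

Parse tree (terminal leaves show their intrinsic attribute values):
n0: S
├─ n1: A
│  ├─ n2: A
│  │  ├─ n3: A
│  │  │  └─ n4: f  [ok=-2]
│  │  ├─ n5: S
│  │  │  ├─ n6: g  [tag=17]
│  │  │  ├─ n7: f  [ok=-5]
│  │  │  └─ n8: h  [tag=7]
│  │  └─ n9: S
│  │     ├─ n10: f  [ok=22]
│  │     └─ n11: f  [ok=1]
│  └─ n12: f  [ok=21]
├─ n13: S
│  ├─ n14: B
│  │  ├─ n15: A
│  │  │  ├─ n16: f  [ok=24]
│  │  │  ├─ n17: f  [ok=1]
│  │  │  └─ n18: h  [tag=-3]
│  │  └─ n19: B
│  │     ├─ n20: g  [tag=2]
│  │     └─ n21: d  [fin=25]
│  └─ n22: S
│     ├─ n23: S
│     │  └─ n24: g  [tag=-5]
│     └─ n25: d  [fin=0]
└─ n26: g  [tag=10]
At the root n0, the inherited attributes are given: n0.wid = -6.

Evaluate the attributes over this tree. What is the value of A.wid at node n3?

1. n0.wid = -6  [given at root]
2. n1.cnt = "qk"  ["qk"]
3. n1.off = 8  [S₀.wid * -1 + 2]
4. n2.cnt = "rqk"  ["r" ++ A₀.cnt]
5. n2.off = 29  [A₀.off + 21]
6. n3.cnt = "qrqk"  ["q" ++ A₀.cnt]
7. n3.off = -3  [A₀.off - 32]
8. n4.ok = -2  [terminal]
9. n3.val = false  [A.off > -3]
10. n3.wid = true  [A.off > -4]
11. n5.wid = 27  [A₀.off - 2]
12. n6.tag = 17  [terminal]
13. n7.ok = -5  [terminal]
14. n8.tag = 7  [terminal]
15. n5.mk = 19  [g.tag + h.tag - 5]
16. n5.val = false  [h.tag > 7]
17. n9.wid = 14  [A₀.off - 15]
18. n10.ok = 22  [terminal]
19. n11.ok = 1  [terminal]
20. n9.mk = -2  [S.wid - 16]
21. n9.val = false  [f₁.ok == S.wid]
22. n2.val = true  [not A₁.val]
23. n2.wid = false  [S₁.mk > -2]
24. n12.ok = 21  [terminal]
25. n1.val = true  [true]
26. n1.wid = false  [A₁.val == false]
27. n13.wid = 23  [23]
28. n14.lab = 7  [S₀.wid - 16]
29. n14.cnt = 0  [0]
30. n15.cnt = "kn"  ["kn"]
31. n15.off = 18  [B₀.cnt + 18]
32. n16.ok = 24  [terminal]
33. n17.ok = 1  [terminal]
34. n18.tag = -3  [terminal]
35. n15.val = false  [h.tag > -3]
36. n15.wid = false  [A.off > 18]
37. n19.lab = -6  [B₀.lab - 13]
38. n19.cnt = -4  [B₀.cnt - 4]
39. n20.tag = 2  [terminal]
40. n21.fin = 25  [terminal]
41. n19.lim = true  [B.cnt > -5]
42. n14.lim = false  [A.val and A.wid]
43. n22.wid = 23  [S₀.wid]
44. n23.wid = 24  [S₀.wid + 1]
45. n24.tag = -5  [terminal]
46. n23.mk = 25  [S.wid + g.tag + 6]
47. n23.val = true  [S.wid > 23]
48. n25.fin = 0  [terminal]
49. n22.mk = 27  [(if S₁.val then d.fin else S₁.mk) + 27]
50. n22.val = true  [S₀.wid > 22]
51. n13.mk = 1  [S₁.mk - 26]
52. n13.val = false  [B.lim == true]
53. n26.tag = 10  [terminal]
54. n0.mk = 2  [g.tag - 8]
55. n0.val = true  [A.val == true]

true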